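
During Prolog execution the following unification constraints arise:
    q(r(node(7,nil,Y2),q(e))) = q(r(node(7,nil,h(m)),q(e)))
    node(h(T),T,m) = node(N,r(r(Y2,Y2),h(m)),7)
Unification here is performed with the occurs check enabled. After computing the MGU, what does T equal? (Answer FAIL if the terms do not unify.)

Decompose q/1: r(node(7,nil,Y2),q(e)) = r(node(7,nil,h(m)),q(e)).
Decompose r/2: node(7,nil,Y2) = node(7,nil,h(m)),  q(e) = q(e).
Decompose node/3: 7 = 7,  nil = nil,  Y2 = h(m).
Delete trivial equation 7 = 7.
Delete trivial equation nil = nil.
Bind Y2 := h(m); substituting into the one remaining equation that mentions Y2 gives: node(h(T),T,m) = node(N,r(r(h(m),h(m)),h(m)),7).
Delete trivial equation q(e) = q(e).
Decompose node/3: h(T) = N,  T = r(r(h(m),h(m)),h(m)),  m = 7.
Bind N := h(T); no other remaining equation mentions N.
Bind T := r(r(h(m),h(m)),h(m)); no other remaining equation mentions T. Substituting into the earlier binding gives N := h(r(r(h(m),h(m)),h(m))).
Clash: constants m and 7 differ; no unifier exists.

FAIL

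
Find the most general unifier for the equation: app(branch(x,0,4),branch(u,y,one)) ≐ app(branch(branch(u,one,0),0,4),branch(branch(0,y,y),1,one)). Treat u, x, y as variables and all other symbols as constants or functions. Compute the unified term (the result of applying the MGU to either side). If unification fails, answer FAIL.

Decompose app/2: branch(x,0,4) ≐ branch(branch(u,one,0),0,4),  branch(u,y,one) ≐ branch(branch(0,y,y),1,one).
Decompose branch/3: x ≐ branch(u,one,0),  0 ≐ 0,  4 ≐ 4.
Bind x := branch(u,one,0); no other remaining equation mentions x.
Delete trivial equation 0 ≐ 0.
Delete trivial equation 4 ≐ 4.
Decompose branch/3: u ≐ branch(0,y,y),  y ≐ 1,  one ≐ one.
Bind u := branch(0,y,y); no other remaining equation mentions u. Substituting into the earlier binding gives x := branch(branch(0,y,y),one,0).
Bind y := 1; no other remaining equation mentions y. Substituting into the earlier bindings gives x := branch(branch(0,1,1),one,0), u := branch(0,1,1).
Delete trivial equation one ≐ one.
Applying the MGU to either side gives app(branch(branch(branch(0,1,1),one,0),0,4),branch(branch(0,1,1),1,one)).

app(branch(branch(branch(0,1,1),one,0),0,4),branch(branch(0,1,1),1,one))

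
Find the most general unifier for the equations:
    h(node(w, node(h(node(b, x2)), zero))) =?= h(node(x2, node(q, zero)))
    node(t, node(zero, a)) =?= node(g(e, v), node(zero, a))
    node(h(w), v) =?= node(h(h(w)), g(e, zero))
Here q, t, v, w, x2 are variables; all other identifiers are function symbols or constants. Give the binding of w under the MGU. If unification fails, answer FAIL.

FAIL

Decompose h/1: node(w, node(h(node(b, x2)), zero)) =?= node(x2, node(q, zero)).
Decompose node/2: w =?= x2,  node(h(node(b, x2)), zero) =?= node(q, zero).
Bind w := x2; substituting into the one remaining equation that mentions w gives: node(h(x2), v) =?= node(h(h(x2)), g(e, zero)).
Decompose node/2: h(node(b, x2)) =?= q,  zero =?= zero.
Bind q := h(node(b, x2)); no other remaining equation mentions q.
Delete trivial equation zero =?= zero.
Decompose node/2: t =?= g(e, v),  node(zero, a) =?= node(zero, a).
Bind t := g(e, v); no other remaining equation mentions t.
Delete trivial equation node(zero, a) =?= node(zero, a).
Decompose node/2: h(x2) =?= h(h(x2)),  v =?= g(e, zero).
Decompose h/1: x2 =?= h(x2).
Occurs check fails: x2 occurs in h(x2); the equation x2 =?= h(x2) has no finite solution.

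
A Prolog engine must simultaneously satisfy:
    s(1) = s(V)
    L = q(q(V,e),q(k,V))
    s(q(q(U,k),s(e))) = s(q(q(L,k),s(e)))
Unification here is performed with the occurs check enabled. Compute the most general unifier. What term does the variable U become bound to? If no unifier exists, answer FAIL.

q(q(1,e),q(k,1))

Decompose s/1: 1 = V.
Bind V := 1; substituting into the one remaining equation that mentions V gives: L = q(q(1,e),q(k,1)).
Bind L := q(q(1,e),q(k,1)); substituting into the remaining equation gives: s(q(q(U,k),s(e))) = s(q(q(q(q(1,e),q(k,1)),k),s(e))).
Decompose s/1: q(q(U,k),s(e)) = q(q(q(q(1,e),q(k,1)),k),s(e)).
Decompose q/2: q(U,k) = q(q(q(1,e),q(k,1)),k),  s(e) = s(e).
Decompose q/2: U = q(q(1,e),q(k,1)),  k = k.
Bind U := q(q(1,e),q(k,1)); no other remaining equation mentions U.
Delete trivial equation k = k.
Delete trivial equation s(e) = s(e).
MGU = { V -> 1, L -> q(q(1,e),q(k,1)), U -> q(q(1,e),q(k,1)) }, so U -> q(q(1,e),q(k,1)).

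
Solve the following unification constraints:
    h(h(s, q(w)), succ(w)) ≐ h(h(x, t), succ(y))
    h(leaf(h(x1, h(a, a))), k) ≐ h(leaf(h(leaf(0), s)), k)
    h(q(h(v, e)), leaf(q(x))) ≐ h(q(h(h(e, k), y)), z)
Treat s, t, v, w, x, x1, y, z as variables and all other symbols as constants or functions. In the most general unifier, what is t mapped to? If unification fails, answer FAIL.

q(e)

Decompose h/2: h(s, q(w)) ≐ h(x, t),  succ(w) ≐ succ(y).
Decompose h/2: s ≐ x,  q(w) ≐ t.
Bind s := x; substituting into the one remaining equation that mentions s gives: h(leaf(h(x1, h(a, a))), k) ≐ h(leaf(h(leaf(0), x)), k).
Bind t := q(w); no other remaining equation mentions t.
Decompose succ/1: w ≐ y.
Bind w := y; no other remaining equation mentions w. Substituting into the earlier binding gives t := q(y).
Decompose h/2: leaf(h(x1, h(a, a))) ≐ leaf(h(leaf(0), x)),  k ≐ k.
Decompose leaf/1: h(x1, h(a, a)) ≐ h(leaf(0), x).
Decompose h/2: x1 ≐ leaf(0),  h(a, a) ≐ x.
Bind x1 := leaf(0); no other remaining equation mentions x1.
Bind x := h(a, a); substituting into the one remaining equation that mentions x gives: h(q(h(v, e)), leaf(q(h(a, a)))) ≐ h(q(h(h(e, k), y)), z). Substituting into the earlier binding gives s := h(a, a).
Delete trivial equation k ≐ k.
Decompose h/2: q(h(v, e)) ≐ q(h(h(e, k), y)),  leaf(q(h(a, a))) ≐ z.
Decompose q/1: h(v, e) ≐ h(h(e, k), y).
Decompose h/2: v ≐ h(e, k),  e ≐ y.
Bind v := h(e, k); no other remaining equation mentions v.
Bind y := e; no other remaining equation mentions y. Substituting into the earlier bindings gives t := q(e), w := e.
Bind z := leaf(q(h(a, a))).
MGU = { s ↦ h(a, a), t ↦ q(e), w ↦ e, x1 ↦ leaf(0), x ↦ h(a, a), v ↦ h(e, k), y ↦ e, z ↦ leaf(q(h(a, a))) }, so t ↦ q(e).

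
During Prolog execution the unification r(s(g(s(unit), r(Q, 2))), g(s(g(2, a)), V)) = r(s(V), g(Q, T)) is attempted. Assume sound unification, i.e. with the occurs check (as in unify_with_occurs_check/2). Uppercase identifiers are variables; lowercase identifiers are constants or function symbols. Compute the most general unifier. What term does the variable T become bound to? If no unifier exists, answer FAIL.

g(s(unit), r(s(g(2, a)), 2))

Decompose r/2: s(g(s(unit), r(Q, 2))) = s(V),  g(s(g(2, a)), V) = g(Q, T).
Decompose s/1: g(s(unit), r(Q, 2)) = V.
Bind V := g(s(unit), r(Q, 2)); substituting into the remaining equation gives: g(s(g(2, a)), g(s(unit), r(Q, 2))) = g(Q, T).
Decompose g/2: s(g(2, a)) = Q,  g(s(unit), r(Q, 2)) = T.
Bind Q := s(g(2, a)); substituting into the remaining equation gives: g(s(unit), r(s(g(2, a)), 2)) = T. Substituting into the earlier binding gives V := g(s(unit), r(s(g(2, a)), 2)).
Bind T := g(s(unit), r(s(g(2, a)), 2)).
MGU = { V -> g(s(unit), r(s(g(2, a)), 2)), Q -> s(g(2, a)), T -> g(s(unit), r(s(g(2, a)), 2)) }, so T -> g(s(unit), r(s(g(2, a)), 2)).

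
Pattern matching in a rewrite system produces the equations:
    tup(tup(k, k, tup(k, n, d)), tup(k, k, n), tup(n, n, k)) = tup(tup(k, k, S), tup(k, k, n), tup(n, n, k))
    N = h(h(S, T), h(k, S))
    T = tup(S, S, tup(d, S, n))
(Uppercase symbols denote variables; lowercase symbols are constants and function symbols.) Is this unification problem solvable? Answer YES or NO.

YES

Decompose tup/3: tup(k, k, tup(k, n, d)) = tup(k, k, S),  tup(k, k, n) = tup(k, k, n),  tup(n, n, k) = tup(n, n, k).
Decompose tup/3: k = k,  k = k,  tup(k, n, d) = S.
Delete trivial equation k = k.
Delete trivial equation k = k.
Bind S := tup(k, n, d); substituting into the 2 remaining equations that mention S gives: N = h(h(tup(k, n, d), T), h(k, tup(k, n, d))),  T = tup(tup(k, n, d), tup(k, n, d), tup(d, tup(k, n, d), n)).
Delete trivial equation tup(k, k, n) = tup(k, k, n).
Delete trivial equation tup(n, n, k) = tup(n, n, k).
Bind N := h(h(tup(k, n, d), T), h(k, tup(k, n, d))); no other remaining equation mentions N.
Bind T := tup(tup(k, n, d), tup(k, n, d), tup(d, tup(k, n, d), n)). Substituting into the earlier binding gives N := h(h(tup(k, n, d), tup(tup(k, n, d), tup(k, n, d), tup(d, tup(k, n, d), n))), h(k, tup(k, n, d))).
No equations remain and no clash or occurs-check failure arose, so a unifier exists.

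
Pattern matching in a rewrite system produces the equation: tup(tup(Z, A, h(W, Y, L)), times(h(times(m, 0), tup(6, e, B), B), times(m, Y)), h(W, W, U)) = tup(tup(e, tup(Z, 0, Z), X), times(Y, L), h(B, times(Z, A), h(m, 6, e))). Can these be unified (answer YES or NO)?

YES

Decompose tup/3: tup(Z, A, h(W, Y, L)) = tup(e, tup(Z, 0, Z), X),  times(h(times(m, 0), tup(6, e, B), B), times(m, Y)) = times(Y, L),  h(W, W, U) = h(B, times(Z, A), h(m, 6, e)).
Decompose tup/3: Z = e,  A = tup(Z, 0, Z),  h(W, Y, L) = X.
Bind Z := e; substituting into the 2 remaining equations that mention Z gives: A = tup(e, 0, e),  h(W, W, U) = h(B, times(e, A), h(m, 6, e)).
Bind A := tup(e, 0, e); substituting into the one remaining equation that mentions A gives: h(W, W, U) = h(B, times(e, tup(e, 0, e)), h(m, 6, e)).
Bind X := h(W, Y, L); no other remaining equation mentions X.
Decompose times/2: h(times(m, 0), tup(6, e, B), B) = Y,  times(m, Y) = L.
Bind Y := h(times(m, 0), tup(6, e, B), B); substituting into the one remaining equation that mentions Y gives: times(m, h(times(m, 0), tup(6, e, B), B)) = L. Substituting into the earlier binding gives X := h(W, h(times(m, 0), tup(6, e, B), B), L).
Bind L := times(m, h(times(m, 0), tup(6, e, B), B)); no other remaining equation mentions L. Substituting into the earlier binding gives X := h(W, h(times(m, 0), tup(6, e, B), B), times(m, h(times(m, 0), tup(6, e, B), B))).
Decompose h/3: W = B,  W = times(e, tup(e, 0, e)),  U = h(m, 6, e).
Bind W := B; substituting into the one remaining equation that mentions W gives: B = times(e, tup(e, 0, e)). Substituting into the earlier binding gives X := h(B, h(times(m, 0), tup(6, e, B), B), times(m, h(times(m, 0), tup(6, e, B), B))).
Bind B := times(e, tup(e, 0, e)); no other remaining equation mentions B. Substituting into the earlier bindings gives X := h(times(e, tup(e, 0, e)), h(times(m, 0), tup(6, e, times(e, tup(e, 0, e))), times(e, tup(e, 0, e))), times(m, h(times(m, 0), tup(6, e, times(e, tup(e, 0, e))), times(e, tup(e, 0, e))))), Y := h(times(m, 0), tup(6, e, times(e, tup(e, 0, e))), times(e, tup(e, 0, e))), L := times(m, h(times(m, 0), tup(6, e, times(e, tup(e, 0, e))), times(e, tup(e, 0, e)))), W := times(e, tup(e, 0, e)).
Bind U := h(m, 6, e).
No equations remain and no clash or occurs-check failure arose, so a unifier exists.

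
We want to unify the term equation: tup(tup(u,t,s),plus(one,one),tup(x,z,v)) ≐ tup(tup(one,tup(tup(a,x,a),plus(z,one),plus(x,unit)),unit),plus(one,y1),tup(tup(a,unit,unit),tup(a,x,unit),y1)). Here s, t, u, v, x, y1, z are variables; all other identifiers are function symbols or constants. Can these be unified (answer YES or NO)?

Decompose tup/3: tup(u,t,s) ≐ tup(one,tup(tup(a,x,a),plus(z,one),plus(x,unit)),unit),  plus(one,one) ≐ plus(one,y1),  tup(x,z,v) ≐ tup(tup(a,unit,unit),tup(a,x,unit),y1).
Decompose tup/3: u ≐ one,  t ≐ tup(tup(a,x,a),plus(z,one),plus(x,unit)),  s ≐ unit.
Bind u := one; no other remaining equation mentions u.
Bind t := tup(tup(a,x,a),plus(z,one),plus(x,unit)); no other remaining equation mentions t.
Bind s := unit; no other remaining equation mentions s.
Decompose plus/2: one ≐ one,  one ≐ y1.
Delete trivial equation one ≐ one.
Bind y1 := one; substituting into the remaining equation gives: tup(x,z,v) ≐ tup(tup(a,unit,unit),tup(a,x,unit),one).
Decompose tup/3: x ≐ tup(a,unit,unit),  z ≐ tup(a,x,unit),  v ≐ one.
Bind x := tup(a,unit,unit); substituting into the one remaining equation that mentions x gives: z ≐ tup(a,tup(a,unit,unit),unit). Substituting into the earlier binding gives t := tup(tup(a,tup(a,unit,unit),a),plus(z,one),plus(tup(a,unit,unit),unit)).
Bind z := tup(a,tup(a,unit,unit),unit); no other remaining equation mentions z. Substituting into the earlier binding gives t := tup(tup(a,tup(a,unit,unit),a),plus(tup(a,tup(a,unit,unit),unit),one),plus(tup(a,unit,unit),unit)).
Bind v := one.
No equations remain and no clash or occurs-check failure arose, so a unifier exists.

YES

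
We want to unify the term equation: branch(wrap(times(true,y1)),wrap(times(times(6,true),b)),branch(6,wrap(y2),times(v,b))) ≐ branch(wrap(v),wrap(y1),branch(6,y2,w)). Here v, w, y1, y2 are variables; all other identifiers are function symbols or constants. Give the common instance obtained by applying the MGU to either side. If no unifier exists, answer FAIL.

FAIL

Decompose branch/3: wrap(times(true,y1)) ≐ wrap(v),  wrap(times(times(6,true),b)) ≐ wrap(y1),  branch(6,wrap(y2),times(v,b)) ≐ branch(6,y2,w).
Decompose wrap/1: times(true,y1) ≐ v.
Bind v := times(true,y1); substituting into the one remaining equation that mentions v gives: branch(6,wrap(y2),times(times(true,y1),b)) ≐ branch(6,y2,w).
Decompose wrap/1: times(times(6,true),b) ≐ y1.
Bind y1 := times(times(6,true),b); substituting into the remaining equation gives: branch(6,wrap(y2),times(times(true,times(times(6,true),b)),b)) ≐ branch(6,y2,w). Substituting into the earlier binding gives v := times(true,times(times(6,true),b)).
Decompose branch/3: 6 ≐ 6,  wrap(y2) ≐ y2,  times(times(true,times(times(6,true),b)),b) ≐ w.
Delete trivial equation 6 ≐ 6.
Occurs check fails: y2 occurs in wrap(y2); the equation y2 ≐ wrap(y2) has no finite solution.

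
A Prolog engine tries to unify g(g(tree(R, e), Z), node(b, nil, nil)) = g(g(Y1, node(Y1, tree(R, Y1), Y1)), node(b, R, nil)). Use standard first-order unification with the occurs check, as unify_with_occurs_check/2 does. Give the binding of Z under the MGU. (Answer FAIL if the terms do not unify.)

Decompose g/2: g(tree(R, e), Z) = g(Y1, node(Y1, tree(R, Y1), Y1)),  node(b, nil, nil) = node(b, R, nil).
Decompose g/2: tree(R, e) = Y1,  Z = node(Y1, tree(R, Y1), Y1).
Bind Y1 := tree(R, e); substituting into the one remaining equation that mentions Y1 gives: Z = node(tree(R, e), tree(R, tree(R, e)), tree(R, e)).
Bind Z := node(tree(R, e), tree(R, tree(R, e)), tree(R, e)); no other remaining equation mentions Z.
Decompose node/3: b = b,  nil = R,  nil = nil.
Delete trivial equation b = b.
Bind R := nil; no other remaining equation mentions R. Substituting into the earlier bindings gives Y1 := tree(nil, e), Z := node(tree(nil, e), tree(nil, tree(nil, e)), tree(nil, e)).
Delete trivial equation nil = nil.
MGU = { Y1 ↦ tree(nil, e), Z ↦ node(tree(nil, e), tree(nil, tree(nil, e)), tree(nil, e)), R ↦ nil }, so Z ↦ node(tree(nil, e), tree(nil, tree(nil, e)), tree(nil, e)).

node(tree(nil, e), tree(nil, tree(nil, e)), tree(nil, e))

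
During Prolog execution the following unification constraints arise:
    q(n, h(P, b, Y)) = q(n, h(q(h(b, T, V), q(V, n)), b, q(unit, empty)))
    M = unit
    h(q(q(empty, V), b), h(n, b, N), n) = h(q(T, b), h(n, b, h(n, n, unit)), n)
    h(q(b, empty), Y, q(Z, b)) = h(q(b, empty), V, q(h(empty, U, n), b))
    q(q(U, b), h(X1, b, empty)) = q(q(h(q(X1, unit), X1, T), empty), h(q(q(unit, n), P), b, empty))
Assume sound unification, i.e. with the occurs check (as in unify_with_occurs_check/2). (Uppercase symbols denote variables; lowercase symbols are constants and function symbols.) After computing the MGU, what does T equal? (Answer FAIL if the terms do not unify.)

FAIL

Decompose q/2: n = n,  h(P, b, Y) = h(q(h(b, T, V), q(V, n)), b, q(unit, empty)).
Delete trivial equation n = n.
Decompose h/3: P = q(h(b, T, V), q(V, n)),  b = b,  Y = q(unit, empty).
Bind P := q(h(b, T, V), q(V, n)); substituting into the one remaining equation that mentions P gives: q(q(U, b), h(X1, b, empty)) = q(q(h(q(X1, unit), X1, T), empty), h(q(q(unit, n), q(h(b, T, V), q(V, n))), b, empty)).
Delete trivial equation b = b.
Bind Y := q(unit, empty); substituting into the one remaining equation that mentions Y gives: h(q(b, empty), q(unit, empty), q(Z, b)) = h(q(b, empty), V, q(h(empty, U, n), b)).
Bind M := unit; no other remaining equation mentions M.
Decompose h/3: q(q(empty, V), b) = q(T, b),  h(n, b, N) = h(n, b, h(n, n, unit)),  n = n.
Decompose q/2: q(empty, V) = T,  b = b.
Bind T := q(empty, V); substituting into the one remaining equation that mentions T gives: q(q(U, b), h(X1, b, empty)) = q(q(h(q(X1, unit), X1, q(empty, V)), empty), h(q(q(unit, n), q(h(b, q(empty, V), V), q(V, n))), b, empty)). Substituting into the earlier binding gives P := q(h(b, q(empty, V), V), q(V, n)).
Delete trivial equation b = b.
Decompose h/3: n = n,  b = b,  N = h(n, n, unit).
Delete trivial equation n = n.
Delete trivial equation b = b.
Bind N := h(n, n, unit); no other remaining equation mentions N.
Delete trivial equation n = n.
Decompose h/3: q(b, empty) = q(b, empty),  q(unit, empty) = V,  q(Z, b) = q(h(empty, U, n), b).
Delete trivial equation q(b, empty) = q(b, empty).
Bind V := q(unit, empty); substituting into the one remaining equation that mentions V gives: q(q(U, b), h(X1, b, empty)) = q(q(h(q(X1, unit), X1, q(empty, q(unit, empty))), empty), h(q(q(unit, n), q(h(b, q(empty, q(unit, empty)), q(unit, empty)), q(q(unit, empty), n))), b, empty)). Substituting into the earlier bindings gives P := q(h(b, q(empty, q(unit, empty)), q(unit, empty)), q(q(unit, empty), n)), T := q(empty, q(unit, empty)).
Decompose q/2: Z = h(empty, U, n),  b = b.
Bind Z := h(empty, U, n); no other remaining equation mentions Z.
Delete trivial equation b = b.
Decompose q/2: q(U, b) = q(h(q(X1, unit), X1, q(empty, q(unit, empty))), empty),  h(X1, b, empty) = h(q(q(unit, n), q(h(b, q(empty, q(unit, empty)), q(unit, empty)), q(q(unit, empty), n))), b, empty).
Decompose q/2: U = h(q(X1, unit), X1, q(empty, q(unit, empty))),  b = empty.
Bind U := h(q(X1, unit), X1, q(empty, q(unit, empty))); no other remaining equation mentions U. Substituting into the earlier binding gives Z := h(empty, h(q(X1, unit), X1, q(empty, q(unit, empty))), n).
Clash: constants b and empty differ; no unifier exists.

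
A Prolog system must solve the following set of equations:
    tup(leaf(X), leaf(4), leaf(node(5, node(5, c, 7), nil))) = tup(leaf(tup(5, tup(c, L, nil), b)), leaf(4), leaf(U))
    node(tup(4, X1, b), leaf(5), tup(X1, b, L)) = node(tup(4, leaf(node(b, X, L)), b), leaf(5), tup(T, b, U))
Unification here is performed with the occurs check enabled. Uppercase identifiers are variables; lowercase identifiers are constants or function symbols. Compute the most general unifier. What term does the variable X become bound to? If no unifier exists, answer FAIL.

tup(5, tup(c, node(5, node(5, c, 7), nil), nil), b)

Decompose tup/3: leaf(X) = leaf(tup(5, tup(c, L, nil), b)),  leaf(4) = leaf(4),  leaf(node(5, node(5, c, 7), nil)) = leaf(U).
Decompose leaf/1: X = tup(5, tup(c, L, nil), b).
Bind X := tup(5, tup(c, L, nil), b); substituting into the one remaining equation that mentions X gives: node(tup(4, X1, b), leaf(5), tup(X1, b, L)) = node(tup(4, leaf(node(b, tup(5, tup(c, L, nil), b), L)), b), leaf(5), tup(T, b, U)).
Delete trivial equation leaf(4) = leaf(4).
Decompose leaf/1: node(5, node(5, c, 7), nil) = U.
Bind U := node(5, node(5, c, 7), nil); substituting into the remaining equation gives: node(tup(4, X1, b), leaf(5), tup(X1, b, L)) = node(tup(4, leaf(node(b, tup(5, tup(c, L, nil), b), L)), b), leaf(5), tup(T, b, node(5, node(5, c, 7), nil))).
Decompose node/3: tup(4, X1, b) = tup(4, leaf(node(b, tup(5, tup(c, L, nil), b), L)), b),  leaf(5) = leaf(5),  tup(X1, b, L) = tup(T, b, node(5, node(5, c, 7), nil)).
Decompose tup/3: 4 = 4,  X1 = leaf(node(b, tup(5, tup(c, L, nil), b), L)),  b = b.
Delete trivial equation 4 = 4.
Bind X1 := leaf(node(b, tup(5, tup(c, L, nil), b), L)); substituting into the one remaining equation that mentions X1 gives: tup(leaf(node(b, tup(5, tup(c, L, nil), b), L)), b, L) = tup(T, b, node(5, node(5, c, 7), nil)).
Delete trivial equation b = b.
Delete trivial equation leaf(5) = leaf(5).
Decompose tup/3: leaf(node(b, tup(5, tup(c, L, nil), b), L)) = T,  b = b,  L = node(5, node(5, c, 7), nil).
Bind T := leaf(node(b, tup(5, tup(c, L, nil), b), L)); no other remaining equation mentions T.
Delete trivial equation b = b.
Bind L := node(5, node(5, c, 7), nil). Substituting into the earlier bindings gives X := tup(5, tup(c, node(5, node(5, c, 7), nil), nil), b), X1 := leaf(node(b, tup(5, tup(c, node(5, node(5, c, 7), nil), nil), b), node(5, node(5, c, 7), nil))), T := leaf(node(b, tup(5, tup(c, node(5, node(5, c, 7), nil), nil), b), node(5, node(5, c, 7), nil))).
MGU = { X = tup(5, tup(c, node(5, node(5, c, 7), nil), nil), b), U = node(5, node(5, c, 7), nil), X1 = leaf(node(b, tup(5, tup(c, node(5, node(5, c, 7), nil), nil), b), node(5, node(5, c, 7), nil))), T = leaf(node(b, tup(5, tup(c, node(5, node(5, c, 7), nil), nil), b), node(5, node(5, c, 7), nil))), L = node(5, node(5, c, 7), nil) }, so X = tup(5, tup(c, node(5, node(5, c, 7), nil), nil), b).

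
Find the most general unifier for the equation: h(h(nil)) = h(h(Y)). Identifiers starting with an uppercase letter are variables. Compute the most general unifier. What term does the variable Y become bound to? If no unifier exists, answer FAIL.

Decompose h/1: h(nil) = h(Y).
Decompose h/1: nil = Y.
Bind Y := nil.
MGU = { Y ↦ nil }, so Y ↦ nil.

nil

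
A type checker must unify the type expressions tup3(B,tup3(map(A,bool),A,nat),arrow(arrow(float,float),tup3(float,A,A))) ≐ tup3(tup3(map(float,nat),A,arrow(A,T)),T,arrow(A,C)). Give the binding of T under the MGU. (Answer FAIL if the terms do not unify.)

Decompose tup3/3: B ≐ tup3(map(float,nat),A,arrow(A,T)),  tup3(map(A,bool),A,nat) ≐ T,  arrow(arrow(float,float),tup3(float,A,A)) ≐ arrow(A,C).
Bind B := tup3(map(float,nat),A,arrow(A,T)); no other remaining equation mentions B.
Bind T := tup3(map(A,bool),A,nat); no other remaining equation mentions T. Substituting into the earlier binding gives B := tup3(map(float,nat),A,arrow(A,tup3(map(A,bool),A,nat))).
Decompose arrow/2: arrow(float,float) ≐ A,  tup3(float,A,A) ≐ C.
Bind A := arrow(float,float); substituting into the remaining equation gives: tup3(float,arrow(float,float),arrow(float,float)) ≐ C. Substituting into the earlier bindings gives B := tup3(map(float,nat),arrow(float,float),arrow(arrow(float,float),tup3(map(arrow(float,float),bool),arrow(float,float),nat))), T := tup3(map(arrow(float,float),bool),arrow(float,float),nat).
Bind C := tup3(float,arrow(float,float),arrow(float,float)).
MGU = { B ↦ tup3(map(float,nat),arrow(float,float),arrow(arrow(float,float),tup3(map(arrow(float,float),bool),arrow(float,float),nat))), T ↦ tup3(map(arrow(float,float),bool),arrow(float,float),nat), A ↦ arrow(float,float), C ↦ tup3(float,arrow(float,float),arrow(float,float)) }, so T ↦ tup3(map(arrow(float,float),bool),arrow(float,float),nat).

tup3(map(arrow(float,float),bool),arrow(float,float),nat)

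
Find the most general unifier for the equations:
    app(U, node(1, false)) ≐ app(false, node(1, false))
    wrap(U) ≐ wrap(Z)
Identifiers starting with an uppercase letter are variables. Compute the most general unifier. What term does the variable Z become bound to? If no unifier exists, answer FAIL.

Decompose app/2: U ≐ false,  node(1, false) ≐ node(1, false).
Bind U := false; substituting into the one remaining equation that mentions U gives: wrap(false) ≐ wrap(Z).
Delete trivial equation node(1, false) ≐ node(1, false).
Decompose wrap/1: false ≐ Z.
Bind Z := false.
MGU = { U ↦ false, Z ↦ false }, so Z ↦ false.

false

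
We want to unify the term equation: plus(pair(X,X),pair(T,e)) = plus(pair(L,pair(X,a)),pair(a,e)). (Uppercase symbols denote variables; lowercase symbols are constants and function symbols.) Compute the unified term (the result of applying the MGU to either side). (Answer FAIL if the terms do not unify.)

Decompose plus/2: pair(X,X) = pair(L,pair(X,a)),  pair(T,e) = pair(a,e).
Decompose pair/2: X = L,  X = pair(X,a).
Bind X := L; substituting into the one remaining equation that mentions X gives: L = pair(L,a).
Occurs check fails: L occurs in pair(L,a); the equation L = pair(L,a) has no finite solution.

FAIL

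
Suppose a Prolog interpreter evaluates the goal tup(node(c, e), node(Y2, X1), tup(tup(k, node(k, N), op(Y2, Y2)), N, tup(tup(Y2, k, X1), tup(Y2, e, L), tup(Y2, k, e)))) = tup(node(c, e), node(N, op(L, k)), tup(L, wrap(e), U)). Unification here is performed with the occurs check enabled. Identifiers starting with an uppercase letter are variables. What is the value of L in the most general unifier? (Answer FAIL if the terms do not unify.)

Decompose tup/3: node(c, e) = node(c, e),  node(Y2, X1) = node(N, op(L, k)),  tup(tup(k, node(k, N), op(Y2, Y2)), N, tup(tup(Y2, k, X1), tup(Y2, e, L), tup(Y2, k, e))) = tup(L, wrap(e), U).
Delete trivial equation node(c, e) = node(c, e).
Decompose node/2: Y2 = N,  X1 = op(L, k).
Bind Y2 := N; substituting into the one remaining equation that mentions Y2 gives: tup(tup(k, node(k, N), op(N, N)), N, tup(tup(N, k, X1), tup(N, e, L), tup(N, k, e))) = tup(L, wrap(e), U).
Bind X1 := op(L, k); substituting into the remaining equation gives: tup(tup(k, node(k, N), op(N, N)), N, tup(tup(N, k, op(L, k)), tup(N, e, L), tup(N, k, e))) = tup(L, wrap(e), U).
Decompose tup/3: tup(k, node(k, N), op(N, N)) = L,  N = wrap(e),  tup(tup(N, k, op(L, k)), tup(N, e, L), tup(N, k, e)) = U.
Bind L := tup(k, node(k, N), op(N, N)); substituting into the one remaining equation that mentions L gives: tup(tup(N, k, op(tup(k, node(k, N), op(N, N)), k)), tup(N, e, tup(k, node(k, N), op(N, N))), tup(N, k, e)) = U. Substituting into the earlier binding gives X1 := op(tup(k, node(k, N), op(N, N)), k).
Bind N := wrap(e); substituting into the remaining equation gives: tup(tup(wrap(e), k, op(tup(k, node(k, wrap(e)), op(wrap(e), wrap(e))), k)), tup(wrap(e), e, tup(k, node(k, wrap(e)), op(wrap(e), wrap(e)))), tup(wrap(e), k, e)) = U. Substituting into the earlier bindings gives Y2 := wrap(e), X1 := op(tup(k, node(k, wrap(e)), op(wrap(e), wrap(e))), k), L := tup(k, node(k, wrap(e)), op(wrap(e), wrap(e))).
Bind U := tup(tup(wrap(e), k, op(tup(k, node(k, wrap(e)), op(wrap(e), wrap(e))), k)), tup(wrap(e), e, tup(k, node(k, wrap(e)), op(wrap(e), wrap(e)))), tup(wrap(e), k, e)).
MGU = { Y2 ↦ wrap(e), X1 ↦ op(tup(k, node(k, wrap(e)), op(wrap(e), wrap(e))), k), L ↦ tup(k, node(k, wrap(e)), op(wrap(e), wrap(e))), N ↦ wrap(e), U ↦ tup(tup(wrap(e), k, op(tup(k, node(k, wrap(e)), op(wrap(e), wrap(e))), k)), tup(wrap(e), e, tup(k, node(k, wrap(e)), op(wrap(e), wrap(e)))), tup(wrap(e), k, e)) }, so L ↦ tup(k, node(k, wrap(e)), op(wrap(e), wrap(e))).

tup(k, node(k, wrap(e)), op(wrap(e), wrap(e)))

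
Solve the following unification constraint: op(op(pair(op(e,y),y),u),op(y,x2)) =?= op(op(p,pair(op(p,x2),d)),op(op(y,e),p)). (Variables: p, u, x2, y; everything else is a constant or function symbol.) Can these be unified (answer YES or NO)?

NO

Decompose op/2: op(pair(op(e,y),y),u) =?= op(p,pair(op(p,x2),d)),  op(y,x2) =?= op(op(y,e),p).
Decompose op/2: pair(op(e,y),y) =?= p,  u =?= pair(op(p,x2),d).
Bind p := pair(op(e,y),y); substituting into the remaining equations gives: u =?= pair(op(pair(op(e,y),y),x2),d),  op(y,x2) =?= op(op(y,e),pair(op(e,y),y)).
Bind u := pair(op(pair(op(e,y),y),x2),d); no other remaining equation mentions u.
Decompose op/2: y =?= op(y,e),  x2 =?= pair(op(e,y),y).
Occurs check fails: y occurs in op(y,e); the equation y =?= op(y,e) has no finite solution.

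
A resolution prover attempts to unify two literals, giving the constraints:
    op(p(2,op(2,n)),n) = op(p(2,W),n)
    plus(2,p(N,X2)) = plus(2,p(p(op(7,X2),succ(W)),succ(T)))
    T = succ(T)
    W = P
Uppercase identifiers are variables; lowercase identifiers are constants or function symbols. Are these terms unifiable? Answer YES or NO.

Decompose op/2: p(2,op(2,n)) = p(2,W),  n = n.
Decompose p/2: 2 = 2,  op(2,n) = W.
Delete trivial equation 2 = 2.
Bind W := op(2,n); substituting into the 2 remaining equations that mention W gives: plus(2,p(N,X2)) = plus(2,p(p(op(7,X2),succ(op(2,n))),succ(T))),  op(2,n) = P.
Delete trivial equation n = n.
Decompose plus/2: 2 = 2,  p(N,X2) = p(p(op(7,X2),succ(op(2,n))),succ(T)).
Delete trivial equation 2 = 2.
Decompose p/2: N = p(op(7,X2),succ(op(2,n))),  X2 = succ(T).
Bind N := p(op(7,X2),succ(op(2,n))); no other remaining equation mentions N.
Bind X2 := succ(T); no other remaining equation mentions X2. Substituting into the earlier binding gives N := p(op(7,succ(T)),succ(op(2,n))).
Occurs check fails: T occurs in succ(T); the equation T = succ(T) has no finite solution.

NO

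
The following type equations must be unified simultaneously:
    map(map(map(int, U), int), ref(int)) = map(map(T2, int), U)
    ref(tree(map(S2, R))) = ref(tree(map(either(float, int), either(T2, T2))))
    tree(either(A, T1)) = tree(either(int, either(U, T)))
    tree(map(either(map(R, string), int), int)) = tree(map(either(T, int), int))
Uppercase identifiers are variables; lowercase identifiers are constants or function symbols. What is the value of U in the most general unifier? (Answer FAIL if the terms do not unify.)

Decompose map/2: map(map(int, U), int) = map(T2, int),  ref(int) = U.
Decompose map/2: map(int, U) = T2,  int = int.
Bind T2 := map(int, U); substituting into the one remaining equation that mentions T2 gives: ref(tree(map(S2, R))) = ref(tree(map(either(float, int), either(map(int, U), map(int, U))))).
Delete trivial equation int = int.
Bind U := ref(int); substituting into the 2 remaining equations that mention U gives: ref(tree(map(S2, R))) = ref(tree(map(either(float, int), either(map(int, ref(int)), map(int, ref(int)))))),  tree(either(A, T1)) = tree(either(int, either(ref(int), T))). Substituting into the earlier binding gives T2 := map(int, ref(int)).
Decompose ref/1: tree(map(S2, R)) = tree(map(either(float, int), either(map(int, ref(int)), map(int, ref(int))))).
Decompose tree/1: map(S2, R) = map(either(float, int), either(map(int, ref(int)), map(int, ref(int)))).
Decompose map/2: S2 = either(float, int),  R = either(map(int, ref(int)), map(int, ref(int))).
Bind S2 := either(float, int); no other remaining equation mentions S2.
Bind R := either(map(int, ref(int)), map(int, ref(int))); substituting into the one remaining equation that mentions R gives: tree(map(either(map(either(map(int, ref(int)), map(int, ref(int))), string), int), int)) = tree(map(either(T, int), int)).
Decompose tree/1: either(A, T1) = either(int, either(ref(int), T)).
Decompose either/2: A = int,  T1 = either(ref(int), T).
Bind A := int; no other remaining equation mentions A.
Bind T1 := either(ref(int), T); no other remaining equation mentions T1.
Decompose tree/1: map(either(map(either(map(int, ref(int)), map(int, ref(int))), string), int), int) = map(either(T, int), int).
Decompose map/2: either(map(either(map(int, ref(int)), map(int, ref(int))), string), int) = either(T, int),  int = int.
Decompose either/2: map(either(map(int, ref(int)), map(int, ref(int))), string) = T,  int = int.
Bind T := map(either(map(int, ref(int)), map(int, ref(int))), string); no other remaining equation mentions T. Substituting into the earlier binding gives T1 := either(ref(int), map(either(map(int, ref(int)), map(int, ref(int))), string)).
Delete trivial equation int = int.
Delete trivial equation int = int.
MGU = { T2 ↦ map(int, ref(int)), U ↦ ref(int), S2 ↦ either(float, int), R ↦ either(map(int, ref(int)), map(int, ref(int))), A ↦ int, T1 ↦ either(ref(int), map(either(map(int, ref(int)), map(int, ref(int))), string)), T ↦ map(either(map(int, ref(int)), map(int, ref(int))), string) }, so U ↦ ref(int).

ref(int)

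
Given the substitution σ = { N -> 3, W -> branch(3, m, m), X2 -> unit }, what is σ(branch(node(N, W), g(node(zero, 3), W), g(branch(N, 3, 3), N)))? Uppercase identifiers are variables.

Replace each occurrence of N with 3.
Replace each occurrence of W with branch(3, m, m).
Result: branch(node(3, branch(3, m, m)), g(node(zero, 3), branch(3, m, m)), g(branch(3, 3, 3), 3)).

branch(node(3, branch(3, m, m)), g(node(zero, 3), branch(3, m, m)), g(branch(3, 3, 3), 3))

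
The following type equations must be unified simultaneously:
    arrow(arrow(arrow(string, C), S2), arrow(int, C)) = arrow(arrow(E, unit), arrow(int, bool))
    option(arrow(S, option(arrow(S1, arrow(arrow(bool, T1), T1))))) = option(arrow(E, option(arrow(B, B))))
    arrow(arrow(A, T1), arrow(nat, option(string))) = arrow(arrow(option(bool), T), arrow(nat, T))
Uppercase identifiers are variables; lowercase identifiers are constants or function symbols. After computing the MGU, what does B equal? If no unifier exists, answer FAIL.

Decompose arrow/2: arrow(arrow(string, C), S2) = arrow(E, unit),  arrow(int, C) = arrow(int, bool).
Decompose arrow/2: arrow(string, C) = E,  S2 = unit.
Bind E := arrow(string, C); substituting into the one remaining equation that mentions E gives: option(arrow(S, option(arrow(S1, arrow(arrow(bool, T1), T1))))) = option(arrow(arrow(string, C), option(arrow(B, B)))).
Bind S2 := unit; no other remaining equation mentions S2.
Decompose arrow/2: int = int,  C = bool.
Delete trivial equation int = int.
Bind C := bool; substituting into the one remaining equation that mentions C gives: option(arrow(S, option(arrow(S1, arrow(arrow(bool, T1), T1))))) = option(arrow(arrow(string, bool), option(arrow(B, B)))). Substituting into the earlier binding gives E := arrow(string, bool).
Decompose option/1: arrow(S, option(arrow(S1, arrow(arrow(bool, T1), T1)))) = arrow(arrow(string, bool), option(arrow(B, B))).
Decompose arrow/2: S = arrow(string, bool),  option(arrow(S1, arrow(arrow(bool, T1), T1))) = option(arrow(B, B)).
Bind S := arrow(string, bool); no other remaining equation mentions S.
Decompose option/1: arrow(S1, arrow(arrow(bool, T1), T1)) = arrow(B, B).
Decompose arrow/2: S1 = B,  arrow(arrow(bool, T1), T1) = B.
Bind S1 := B; no other remaining equation mentions S1.
Bind B := arrow(arrow(bool, T1), T1); no other remaining equation mentions B. Substituting into the earlier binding gives S1 := arrow(arrow(bool, T1), T1).
Decompose arrow/2: arrow(A, T1) = arrow(option(bool), T),  arrow(nat, option(string)) = arrow(nat, T).
Decompose arrow/2: A = option(bool),  T1 = T.
Bind A := option(bool); no other remaining equation mentions A.
Bind T1 := T; no other remaining equation mentions T1. Substituting into the earlier bindings gives S1 := arrow(arrow(bool, T), T), B := arrow(arrow(bool, T), T).
Decompose arrow/2: nat = nat,  option(string) = T.
Delete trivial equation nat = nat.
Bind T := option(string). Substituting into the earlier bindings gives S1 := arrow(arrow(bool, option(string)), option(string)), B := arrow(arrow(bool, option(string)), option(string)), T1 := option(string).
MGU = { E -> arrow(string, bool), S2 -> unit, C -> bool, S -> arrow(string, bool), S1 -> arrow(arrow(bool, option(string)), option(string)), B -> arrow(arrow(bool, option(string)), option(string)), A -> option(bool), T1 -> option(string), T -> option(string) }, so B -> arrow(arrow(bool, option(string)), option(string)).

arrow(arrow(bool, option(string)), option(string))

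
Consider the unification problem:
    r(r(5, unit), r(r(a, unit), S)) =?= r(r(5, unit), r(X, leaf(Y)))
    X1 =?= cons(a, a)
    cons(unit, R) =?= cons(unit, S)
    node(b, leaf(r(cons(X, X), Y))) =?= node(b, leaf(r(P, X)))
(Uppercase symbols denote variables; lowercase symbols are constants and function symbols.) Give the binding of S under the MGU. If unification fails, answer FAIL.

Decompose r/2: r(5, unit) =?= r(5, unit),  r(r(a, unit), S) =?= r(X, leaf(Y)).
Delete trivial equation r(5, unit) =?= r(5, unit).
Decompose r/2: r(a, unit) =?= X,  S =?= leaf(Y).
Bind X := r(a, unit); substituting into the one remaining equation that mentions X gives: node(b, leaf(r(cons(r(a, unit), r(a, unit)), Y))) =?= node(b, leaf(r(P, r(a, unit)))).
Bind S := leaf(Y); substituting into the one remaining equation that mentions S gives: cons(unit, R) =?= cons(unit, leaf(Y)).
Bind X1 := cons(a, a); no other remaining equation mentions X1.
Decompose cons/2: unit =?= unit,  R =?= leaf(Y).
Delete trivial equation unit =?= unit.
Bind R := leaf(Y); no other remaining equation mentions R.
Decompose node/2: b =?= b,  leaf(r(cons(r(a, unit), r(a, unit)), Y)) =?= leaf(r(P, r(a, unit))).
Delete trivial equation b =?= b.
Decompose leaf/1: r(cons(r(a, unit), r(a, unit)), Y) =?= r(P, r(a, unit)).
Decompose r/2: cons(r(a, unit), r(a, unit)) =?= P,  Y =?= r(a, unit).
Bind P := cons(r(a, unit), r(a, unit)); no other remaining equation mentions P.
Bind Y := r(a, unit). Substituting into the earlier bindings gives S := leaf(r(a, unit)), R := leaf(r(a, unit)).
MGU = { X := r(a, unit), S := leaf(r(a, unit)), X1 := cons(a, a), R := leaf(r(a, unit)), P := cons(r(a, unit), r(a, unit)), Y := r(a, unit) }, so S := leaf(r(a, unit)).

leaf(r(a, unit))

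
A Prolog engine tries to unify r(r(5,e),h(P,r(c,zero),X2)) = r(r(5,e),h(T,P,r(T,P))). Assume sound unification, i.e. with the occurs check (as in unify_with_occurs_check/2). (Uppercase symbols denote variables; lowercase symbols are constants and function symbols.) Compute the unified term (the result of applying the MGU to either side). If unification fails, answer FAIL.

Decompose r/2: r(5,e) = r(5,e),  h(P,r(c,zero),X2) = h(T,P,r(T,P)).
Delete trivial equation r(5,e) = r(5,e).
Decompose h/3: P = T,  r(c,zero) = P,  X2 = r(T,P).
Bind P := T; substituting into the remaining equations gives: r(c,zero) = T,  X2 = r(T,T).
Bind T := r(c,zero); substituting into the remaining equation gives: X2 = r(r(c,zero),r(c,zero)). Substituting into the earlier binding gives P := r(c,zero).
Bind X2 := r(r(c,zero),r(c,zero)).
Applying the MGU to either side gives r(r(5,e),h(r(c,zero),r(c,zero),r(r(c,zero),r(c,zero)))).

r(r(5,e),h(r(c,zero),r(c,zero),r(r(c,zero),r(c,zero))))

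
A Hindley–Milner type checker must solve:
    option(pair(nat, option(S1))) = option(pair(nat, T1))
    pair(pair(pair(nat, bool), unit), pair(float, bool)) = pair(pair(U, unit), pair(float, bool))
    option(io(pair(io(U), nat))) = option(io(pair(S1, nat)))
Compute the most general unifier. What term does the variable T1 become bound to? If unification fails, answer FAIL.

Decompose option/1: pair(nat, option(S1)) = pair(nat, T1).
Decompose pair/2: nat = nat,  option(S1) = T1.
Delete trivial equation nat = nat.
Bind T1 := option(S1); no other remaining equation mentions T1.
Decompose pair/2: pair(pair(nat, bool), unit) = pair(U, unit),  pair(float, bool) = pair(float, bool).
Decompose pair/2: pair(nat, bool) = U,  unit = unit.
Bind U := pair(nat, bool); substituting into the one remaining equation that mentions U gives: option(io(pair(io(pair(nat, bool)), nat))) = option(io(pair(S1, nat))).
Delete trivial equation unit = unit.
Delete trivial equation pair(float, bool) = pair(float, bool).
Decompose option/1: io(pair(io(pair(nat, bool)), nat)) = io(pair(S1, nat)).
Decompose io/1: pair(io(pair(nat, bool)), nat) = pair(S1, nat).
Decompose pair/2: io(pair(nat, bool)) = S1,  nat = nat.
Bind S1 := io(pair(nat, bool)); no other remaining equation mentions S1. Substituting into the earlier binding gives T1 := option(io(pair(nat, bool))).
Delete trivial equation nat = nat.
MGU = { T1 ↦ option(io(pair(nat, bool))), U ↦ pair(nat, bool), S1 ↦ io(pair(nat, bool)) }, so T1 ↦ option(io(pair(nat, bool))).

option(io(pair(nat, bool)))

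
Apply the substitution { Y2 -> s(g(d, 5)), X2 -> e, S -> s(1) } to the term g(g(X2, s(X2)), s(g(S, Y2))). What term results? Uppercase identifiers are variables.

Replace each occurrence of Y2 with s(g(d, 5)).
Replace each occurrence of X2 with e.
Replace each occurrence of S with s(1).
Result: g(g(e, s(e)), s(g(s(1), s(g(d, 5))))).

g(g(e, s(e)), s(g(s(1), s(g(d, 5)))))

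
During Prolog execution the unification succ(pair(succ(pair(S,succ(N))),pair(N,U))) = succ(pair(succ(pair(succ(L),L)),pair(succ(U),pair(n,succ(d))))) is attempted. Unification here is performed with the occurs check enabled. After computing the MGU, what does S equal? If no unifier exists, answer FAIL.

succ(succ(succ(pair(n,succ(d)))))

Decompose succ/1: pair(succ(pair(S,succ(N))),pair(N,U)) = pair(succ(pair(succ(L),L)),pair(succ(U),pair(n,succ(d)))).
Decompose pair/2: succ(pair(S,succ(N))) = succ(pair(succ(L),L)),  pair(N,U) = pair(succ(U),pair(n,succ(d))).
Decompose succ/1: pair(S,succ(N)) = pair(succ(L),L).
Decompose pair/2: S = succ(L),  succ(N) = L.
Bind S := succ(L); no other remaining equation mentions S.
Bind L := succ(N); no other remaining equation mentions L. Substituting into the earlier binding gives S := succ(succ(N)).
Decompose pair/2: N = succ(U),  U = pair(n,succ(d)).
Bind N := succ(U); no other remaining equation mentions N. Substituting into the earlier bindings gives S := succ(succ(succ(U))), L := succ(succ(U)).
Bind U := pair(n,succ(d)). Substituting into the earlier bindings gives S := succ(succ(succ(pair(n,succ(d))))), L := succ(succ(pair(n,succ(d)))), N := succ(pair(n,succ(d))).
MGU = { S = succ(succ(succ(pair(n,succ(d))))), L = succ(succ(pair(n,succ(d)))), N = succ(pair(n,succ(d))), U = pair(n,succ(d)) }, so S = succ(succ(succ(pair(n,succ(d))))).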